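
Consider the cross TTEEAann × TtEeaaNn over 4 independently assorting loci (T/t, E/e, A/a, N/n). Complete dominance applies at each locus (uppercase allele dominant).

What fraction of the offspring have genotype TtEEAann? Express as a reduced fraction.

TTEEAann gametes: TEAn×8, TEan×8
TtEeaaNn gametes: TEaN×2, TEan×2, TeaN×2, Tean×2, tEaN×2, tEan×2, teaN×2, tean×2
TTEEAann×TtEeaaNn grid (16·16=256): TTEEAaNn=16 TTEEAann=16 TTEEaaNn=16 TTEEaann=16 TTEeAaNn=16 TTEeAann=16 TTEeaaNn=16 TTEeaann=16 TtEEAaNn=16 TtEEAann=16 TtEEaaNn=16 TtEEaann=16 TtEeAaNn=16 TtEeAann=16 TtEeaaNn=16 TtEeaann=16
TtEEAann hits 16/256; gcd=16; 16÷16/256÷16 = 1/16

P(TtEEAann) = 1/16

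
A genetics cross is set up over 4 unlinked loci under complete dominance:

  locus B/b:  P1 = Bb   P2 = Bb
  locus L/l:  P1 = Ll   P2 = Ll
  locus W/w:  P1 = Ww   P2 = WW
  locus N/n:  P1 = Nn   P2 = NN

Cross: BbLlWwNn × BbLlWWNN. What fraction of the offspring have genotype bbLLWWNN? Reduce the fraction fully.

P(bbLLWWNN) = 1/64

BbLlWwNn gametes: BLWN×1, BLWn×1, BLwN×1, BLwn×1, BlWN×1, BlWn×1, BlwN×1, Blwn×1, bLWN×1, bLWn×1, bLwN×1, bLwn×1, blWN×1, blWn×1, blwN×1, blwn×1
BbLlWWNN gametes: BLWN×4, BlWN×4, bLWN×4, blWN×4
BbLlWwNn×BbLlWWNN grid (16·16=256): BBLLWWNN=4 BBLLWWNn=4 BBLLWwNN=4 BBLLWwNn=4 BBLlWWNN=8 BBLlWWNn=8 BBLlWwNN=8 BBLlWwNn=8 BBllWWNN=4 BBllWWNn=4 BBllWwNN=4 BBllWwNn=4 BbLLWWNN=8 BbLLWWNn=8 BbLLWwNN=8 BbLLWwNn=8 BbLlWWNN=16 BbLlWWNn=16 BbLlWwNN=16 BbLlWwNn=16 BbllWWNN=8 BbllWWNn=8 BbllWwNN=8 BbllWwNn=8 bbLLWWNN=4 bbLLWWNn=4 bbLLWwNN=4 bbLLWwNn=4 bbLlWWNN=8 bbLlWWNn=8 bbLlWwNN=8 bbLlWwNn=8 bbllWWNN=4 bbllWWNn=4 bbllWwNN=4 bbllWwNn=4
bbLLWWNN hits 4/256; gcd=4; 4÷4/256÷4 = 1/64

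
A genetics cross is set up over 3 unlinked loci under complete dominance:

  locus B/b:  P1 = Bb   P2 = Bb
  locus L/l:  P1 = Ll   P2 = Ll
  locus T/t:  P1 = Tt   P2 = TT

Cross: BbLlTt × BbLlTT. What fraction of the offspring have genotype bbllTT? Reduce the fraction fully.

P(bbllTT) = 1/32

BbLlTt gametes: BLT×1, BLt×1, BlT×1, Blt×1, bLT×1, bLt×1, blT×1, blt×1
BbLlTT gametes: BLT×2, BlT×2, bLT×2, blT×2
BbLlTt×BbLlTT grid (8·8=64): BBLLTT=2 BBLLTt=2 BBLlTT=4 BBLlTt=4 BBllTT=2 BBllTt=2 BbLLTT=4 BbLLTt=4 BbLlTT=8 BbLlTt=8 BbllTT=4 BbllTt=4 bbLLTT=2 bbLLTt=2 bbLlTT=4 bbLlTt=4 bbllTT=2 bbllTt=2
bbllTT hits 2/64; gcd=2; 2÷2/64÷2 = 1/32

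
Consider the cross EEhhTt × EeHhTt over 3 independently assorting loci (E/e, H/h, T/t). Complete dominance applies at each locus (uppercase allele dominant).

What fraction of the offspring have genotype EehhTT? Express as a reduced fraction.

P(EehhTT) = 1/16

EEhhTt gametes: EhT×4, Eht×4
EeHhTt gametes: EHT×1, EHt×1, EhT×1, Eht×1, eHT×1, eHt×1, ehT×1, eht×1
EEhhTt×EeHhTt grid (8·8=64): EEHhTT=4 EEHhTt=8 EEHhtt=4 EEhhTT=4 EEhhTt=8 EEhhtt=4 EeHhTT=4 EeHhTt=8 EeHhtt=4 EehhTT=4 EehhTt=8 Eehhtt=4
EehhTT hits 4/64; gcd=4; 4÷4/64÷4 = 1/16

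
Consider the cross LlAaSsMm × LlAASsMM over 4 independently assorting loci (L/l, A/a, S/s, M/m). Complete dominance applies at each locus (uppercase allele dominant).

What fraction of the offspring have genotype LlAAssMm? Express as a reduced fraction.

LlAaSsMm gametes: LASM×1, LASm×1, LAsM×1, LAsm×1, LaSM×1, LaSm×1, LasM×1, Lasm×1, lASM×1, lASm×1, lAsM×1, lAsm×1, laSM×1, laSm×1, lasM×1, lasm×1
LlAASsMM gametes: LASM×4, LAsM×4, lASM×4, lAsM×4
LlAaSsMm×LlAASsMM grid (16·16=256): LLAASSMM=4 LLAASSMm=4 LLAASsMM=8 LLAASsMm=8 LLAAssMM=4 LLAAssMm=4 LLAaSSMM=4 LLAaSSMm=4 LLAaSsMM=8 LLAaSsMm=8 LLAassMM=4 LLAassMm=4 LlAASSMM=8 LlAASSMm=8 LlAASsMM=16 LlAASsMm=16 LlAAssMM=8 LlAAssMm=8 LlAaSSMM=8 LlAaSSMm=8 LlAaSsMM=16 LlAaSsMm=16 LlAassMM=8 LlAassMm=8 llAASSMM=4 llAASSMm=4 llAASsMM=8 llAASsMm=8 llAAssMM=4 llAAssMm=4 llAaSSMM=4 llAaSSMm=4 llAaSsMM=8 llAaSsMm=8 llAassMM=4 llAassMm=4
LlAAssMm hits 8/256; gcd=8; 8÷8/256÷8 = 1/32

P(LlAAssMm) = 1/32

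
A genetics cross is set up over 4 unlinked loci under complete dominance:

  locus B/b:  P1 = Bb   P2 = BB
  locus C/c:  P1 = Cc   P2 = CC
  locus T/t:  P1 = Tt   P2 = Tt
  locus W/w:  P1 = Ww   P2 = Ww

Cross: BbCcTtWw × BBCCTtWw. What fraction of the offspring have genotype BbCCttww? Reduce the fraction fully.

P(BbCCttww) = 1/64

BbCcTtWw gametes: BCTW×1, BCTw×1, BCtW×1, BCtw×1, BcTW×1, BcTw×1, BctW×1, Bctw×1, bCTW×1, bCTw×1, bCtW×1, bCtw×1, bcTW×1, bcTw×1, bctW×1, bctw×1
BBCCTtWw gametes: BCTW×4, BCTw×4, BCtW×4, BCtw×4
BbCcTtWw×BBCCTtWw grid (16·16=256): BBCCTTWW=4 BBCCTTWw=8 BBCCTTww=4 BBCCTtWW=8 BBCCTtWw=16 BBCCTtww=8 BBCCttWW=4 BBCCttWw=8 BBCCttww=4 BBCcTTWW=4 BBCcTTWw=8 BBCcTTww=4 BBCcTtWW=8 BBCcTtWw=16 BBCcTtww=8 BBCcttWW=4 BBCcttWw=8 BBCcttww=4 BbCCTTWW=4 BbCCTTWw=8 BbCCTTww=4 BbCCTtWW=8 BbCCTtWw=16 BbCCTtww=8 BbCCttWW=4 BbCCttWw=8 BbCCttww=4 BbCcTTWW=4 BbCcTTWw=8 BbCcTTww=4 BbCcTtWW=8 BbCcTtWw=16 BbCcTtww=8 BbCcttWW=4 BbCcttWw=8 BbCcttww=4
BbCCttww hits 4/256; gcd=4; 4÷4/256÷4 = 1/64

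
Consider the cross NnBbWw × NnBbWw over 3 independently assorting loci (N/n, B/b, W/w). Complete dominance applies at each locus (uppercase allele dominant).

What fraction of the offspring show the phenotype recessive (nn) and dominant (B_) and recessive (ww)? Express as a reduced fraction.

P(nn B_ ww) = 3/64

NnBbWw gametes: NBW×1, NBw×1, NbW×1, Nbw×1, nBW×1, nBw×1, nbW×1, nbw×1
NnBbWw gametes: NBW×1, NBw×1, NbW×1, Nbw×1, nBW×1, nBw×1, nbW×1, nbw×1
NnBbWw×NnBbWw grid (8·8=64): NNBBWW=1 NNBBWw=2 NNBBww=1 NNBbWW=2 NNBbWw=4 NNBbww=2 NNbbWW=1 NNbbWw=2 NNbbww=1 NnBBWW=2 NnBBWw=4 NnBBww=2 NnBbWW=4 NnBbWw=8 NnBbww=4 NnbbWW=2 NnbbWw=4 Nnbbww=2 nnBBWW=1 nnBBWw=2 nnBBww=1 nnBbWW=2 nnBbWw=4 nnBbww=2 nnbbWW=1 nnbbWw=2 nnbbww=1
nn B_ ww hits 3/64; gcd=1; 3÷1/64÷1 = 3/64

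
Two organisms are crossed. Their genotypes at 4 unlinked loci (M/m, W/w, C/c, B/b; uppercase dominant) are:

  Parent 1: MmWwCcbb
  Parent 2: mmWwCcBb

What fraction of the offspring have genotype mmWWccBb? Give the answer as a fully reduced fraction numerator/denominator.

MmWwCcbb gametes: MWCb×2, MWcb×2, MwCb×2, Mwcb×2, mWCb×2, mWcb×2, mwCb×2, mwcb×2
mmWwCcBb gametes: mWCB×2, mWCb×2, mWcB×2, mWcb×2, mwCB×2, mwCb×2, mwcB×2, mwcb×2
MmWwCcbb×mmWwCcBb grid (16·16=256): MmWWCCBb=4 MmWWCCbb=4 MmWWCcBb=8 MmWWCcbb=8 MmWWccBb=4 MmWWccbb=4 MmWwCCBb=8 MmWwCCbb=8 MmWwCcBb=16 MmWwCcbb=16 MmWwccBb=8 MmWwccbb=8 MmwwCCBb=4 MmwwCCbb=4 MmwwCcBb=8 MmwwCcbb=8 MmwwccBb=4 Mmwwccbb=4 mmWWCCBb=4 mmWWCCbb=4 mmWWCcBb=8 mmWWCcbb=8 mmWWccBb=4 mmWWccbb=4 mmWwCCBb=8 mmWwCCbb=8 mmWwCcBb=16 mmWwCcbb=16 mmWwccBb=8 mmWwccbb=8 mmwwCCBb=4 mmwwCCbb=4 mmwwCcBb=8 mmwwCcbb=8 mmwwccBb=4 mmwwccbb=4
mmWWccBb hits 4/256; gcd=4; 4÷4/256÷4 = 1/64

P(mmWWccBb) = 1/64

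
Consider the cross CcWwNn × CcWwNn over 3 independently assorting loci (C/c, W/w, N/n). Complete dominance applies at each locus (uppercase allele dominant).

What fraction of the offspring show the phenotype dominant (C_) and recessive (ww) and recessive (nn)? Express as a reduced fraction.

CcWwNn gametes: CWN×1, CWn×1, CwN×1, Cwn×1, cWN×1, cWn×1, cwN×1, cwn×1
CcWwNn gametes: CWN×1, CWn×1, CwN×1, Cwn×1, cWN×1, cWn×1, cwN×1, cwn×1
CcWwNn×CcWwNn grid (8·8=64): CCWWNN=1 CCWWNn=2 CCWWnn=1 CCWwNN=2 CCWwNn=4 CCWwnn=2 CCwwNN=1 CCwwNn=2 CCwwnn=1 CcWWNN=2 CcWWNn=4 CcWWnn=2 CcWwNN=4 CcWwNn=8 CcWwnn=4 CcwwNN=2 CcwwNn=4 Ccwwnn=2 ccWWNN=1 ccWWNn=2 ccWWnn=1 ccWwNN=2 ccWwNn=4 ccWwnn=2 ccwwNN=1 ccwwNn=2 ccwwnn=1
C_ ww nn hits 3/64; gcd=1; 3÷1/64÷1 = 3/64

P(C_ ww nn) = 3/64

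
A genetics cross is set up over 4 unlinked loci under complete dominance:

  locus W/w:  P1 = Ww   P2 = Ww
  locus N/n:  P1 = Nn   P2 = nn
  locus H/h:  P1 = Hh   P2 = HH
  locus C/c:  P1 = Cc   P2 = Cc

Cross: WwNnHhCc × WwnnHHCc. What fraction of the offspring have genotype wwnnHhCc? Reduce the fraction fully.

P(wwnnHhCc) = 1/32

WwNnHhCc gametes: WNHC×1, WNHc×1, WNhC×1, WNhc×1, WnHC×1, WnHc×1, WnhC×1, Wnhc×1, wNHC×1, wNHc×1, wNhC×1, wNhc×1, wnHC×1, wnHc×1, wnhC×1, wnhc×1
WwnnHHCc gametes: WnHC×4, WnHc×4, wnHC×4, wnHc×4
WwNnHhCc×WwnnHHCc grid (16·16=256): WWNnHHCC=4 WWNnHHCc=8 WWNnHHcc=4 WWNnHhCC=4 WWNnHhCc=8 WWNnHhcc=4 WWnnHHCC=4 WWnnHHCc=8 WWnnHHcc=4 WWnnHhCC=4 WWnnHhCc=8 WWnnHhcc=4 WwNnHHCC=8 WwNnHHCc=16 WwNnHHcc=8 WwNnHhCC=8 WwNnHhCc=16 WwNnHhcc=8 WwnnHHCC=8 WwnnHHCc=16 WwnnHHcc=8 WwnnHhCC=8 WwnnHhCc=16 WwnnHhcc=8 wwNnHHCC=4 wwNnHHCc=8 wwNnHHcc=4 wwNnHhCC=4 wwNnHhCc=8 wwNnHhcc=4 wwnnHHCC=4 wwnnHHCc=8 wwnnHHcc=4 wwnnHhCC=4 wwnnHhCc=8 wwnnHhcc=4
wwnnHhCc hits 8/256; gcd=8; 8÷8/256÷8 = 1/32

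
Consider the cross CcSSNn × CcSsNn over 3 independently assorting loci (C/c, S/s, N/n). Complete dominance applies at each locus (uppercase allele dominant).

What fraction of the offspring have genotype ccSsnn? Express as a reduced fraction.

P(ccSsnn) = 1/32

CcSSNn gametes: CSN×2, CSn×2, cSN×2, cSn×2
CcSsNn gametes: CSN×1, CSn×1, CsN×1, Csn×1, cSN×1, cSn×1, csN×1, csn×1
CcSSNn×CcSsNn grid (8·8=64): CCSSNN=2 CCSSNn=4 CCSSnn=2 CCSsNN=2 CCSsNn=4 CCSsnn=2 CcSSNN=4 CcSSNn=8 CcSSnn=4 CcSsNN=4 CcSsNn=8 CcSsnn=4 ccSSNN=2 ccSSNn=4 ccSSnn=2 ccSsNN=2 ccSsNn=4 ccSsnn=2
ccSsnn hits 2/64; gcd=2; 2÷2/64÷2 = 1/32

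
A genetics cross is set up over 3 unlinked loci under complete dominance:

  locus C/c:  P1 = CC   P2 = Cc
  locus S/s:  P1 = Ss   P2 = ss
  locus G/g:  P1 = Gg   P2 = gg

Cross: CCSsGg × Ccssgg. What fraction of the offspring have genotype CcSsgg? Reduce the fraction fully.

CCSsGg gametes: CSG×2, CSg×2, CsG×2, Csg×2
Ccssgg gametes: Csg×4, csg×4
CCSsGg×Ccssgg grid (8·8=64): CCSsGg=8 CCSsgg=8 CCssGg=8 CCssgg=8 CcSsGg=8 CcSsgg=8 CcssGg=8 Ccssgg=8
CcSsgg hits 8/64; gcd=8; 8÷8/64÷8 = 1/8

P(CcSsgg) = 1/8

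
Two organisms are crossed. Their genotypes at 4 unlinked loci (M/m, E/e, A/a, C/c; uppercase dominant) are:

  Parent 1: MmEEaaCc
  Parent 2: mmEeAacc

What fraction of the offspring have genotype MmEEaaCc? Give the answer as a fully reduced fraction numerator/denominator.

P(MmEEaaCc) = 1/16

MmEEaaCc gametes: MEaC×4, MEac×4, mEaC×4, mEac×4
mmEeAacc gametes: mEAc×4, mEac×4, meAc×4, meac×4
MmEEaaCc×mmEeAacc grid (16·16=256): MmEEAaCc=16 MmEEAacc=16 MmEEaaCc=16 MmEEaacc=16 MmEeAaCc=16 MmEeAacc=16 MmEeaaCc=16 MmEeaacc=16 mmEEAaCc=16 mmEEAacc=16 mmEEaaCc=16 mmEEaacc=16 mmEeAaCc=16 mmEeAacc=16 mmEeaaCc=16 mmEeaacc=16
MmEEaaCc hits 16/256; gcd=16; 16÷16/256÷16 = 1/16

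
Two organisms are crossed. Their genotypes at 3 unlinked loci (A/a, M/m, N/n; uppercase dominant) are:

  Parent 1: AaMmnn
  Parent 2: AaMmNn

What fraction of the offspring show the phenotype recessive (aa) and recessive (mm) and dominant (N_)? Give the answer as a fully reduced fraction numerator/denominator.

P(aa mm N_) = 1/32

AaMmnn gametes: AMn×2, Amn×2, aMn×2, amn×2
AaMmNn gametes: AMN×1, AMn×1, AmN×1, Amn×1, aMN×1, aMn×1, amN×1, amn×1
AaMmnn×AaMmNn grid (8·8=64): AAMMNn=2 AAMMnn=2 AAMmNn=4 AAMmnn=4 AAmmNn=2 AAmmnn=2 AaMMNn=4 AaMMnn=4 AaMmNn=8 AaMmnn=8 AammNn=4 Aammnn=4 aaMMNn=2 aaMMnn=2 aaMmNn=4 aaMmnn=4 aammNn=2 aammnn=2
aa mm N_ hits 2/64; gcd=2; 2÷2/64÷2 = 1/32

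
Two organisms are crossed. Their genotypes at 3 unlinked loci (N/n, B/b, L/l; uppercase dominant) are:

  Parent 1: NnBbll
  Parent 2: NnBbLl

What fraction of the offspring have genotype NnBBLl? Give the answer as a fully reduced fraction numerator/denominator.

NnBbll gametes: NBl×2, Nbl×2, nBl×2, nbl×2
NnBbLl gametes: NBL×1, NBl×1, NbL×1, Nbl×1, nBL×1, nBl×1, nbL×1, nbl×1
NnBbll×NnBbLl grid (8·8=64): NNBBLl=2 NNBBll=2 NNBbLl=4 NNBbll=4 NNbbLl=2 NNbbll=2 NnBBLl=4 NnBBll=4 NnBbLl=8 NnBbll=8 NnbbLl=4 Nnbbll=4 nnBBLl=2 nnBBll=2 nnBbLl=4 nnBbll=4 nnbbLl=2 nnbbll=2
NnBBLl hits 4/64; gcd=4; 4÷4/64÷4 = 1/16

P(NnBBLl) = 1/16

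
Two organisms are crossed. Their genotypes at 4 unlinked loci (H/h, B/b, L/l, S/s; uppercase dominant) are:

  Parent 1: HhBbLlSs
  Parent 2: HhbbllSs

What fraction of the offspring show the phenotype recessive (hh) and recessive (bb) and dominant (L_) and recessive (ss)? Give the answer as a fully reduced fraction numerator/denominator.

HhBbLlSs gametes: HBLS×1, HBLs×1, HBlS×1, HBls×1, HbLS×1, HbLs×1, HblS×1, Hbls×1, hBLS×1, hBLs×1, hBlS×1, hBls×1, hbLS×1, hbLs×1, hblS×1, hbls×1
HhbbllSs gametes: HblS×4, Hbls×4, hblS×4, hbls×4
HhBbLlSs×HhbbllSs grid (16·16=256): HHBbLlSS=4 HHBbLlSs=8 HHBbLlss=4 HHBbllSS=4 HHBbllSs=8 HHBbllss=4 HHbbLlSS=4 HHbbLlSs=8 HHbbLlss=4 HHbbllSS=4 HHbbllSs=8 HHbbllss=4 HhBbLlSS=8 HhBbLlSs=16 HhBbLlss=8 HhBbllSS=8 HhBbllSs=16 HhBbllss=8 HhbbLlSS=8 HhbbLlSs=16 HhbbLlss=8 HhbbllSS=8 HhbbllSs=16 Hhbbllss=8 hhBbLlSS=4 hhBbLlSs=8 hhBbLlss=4 hhBbllSS=4 hhBbllSs=8 hhBbllss=4 hhbbLlSS=4 hhbbLlSs=8 hhbbLlss=4 hhbbllSS=4 hhbbllSs=8 hhbbllss=4
hh bb L_ ss hits 4/256; gcd=4; 4÷4/256÷4 = 1/64

P(hh bb L_ ss) = 1/64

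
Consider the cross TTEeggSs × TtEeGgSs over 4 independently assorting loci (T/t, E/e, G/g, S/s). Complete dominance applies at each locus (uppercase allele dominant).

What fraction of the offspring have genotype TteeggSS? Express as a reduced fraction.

TTEeggSs gametes: TEgS×4, TEgs×4, TegS×4, Tegs×4
TtEeGgSs gametes: TEGS×1, TEGs×1, TEgS×1, TEgs×1, TeGS×1, TeGs×1, TegS×1, Tegs×1, tEGS×1, tEGs×1, tEgS×1, tEgs×1, teGS×1, teGs×1, tegS×1, tegs×1
TTEeggSs×TtEeGgSs grid (16·16=256): TTEEGgSS=4 TTEEGgSs=8 TTEEGgss=4 TTEEggSS=4 TTEEggSs=8 TTEEggss=4 TTEeGgSS=8 TTEeGgSs=16 TTEeGgss=8 TTEeggSS=8 TTEeggSs=16 TTEeggss=8 TTeeGgSS=4 TTeeGgSs=8 TTeeGgss=4 TTeeggSS=4 TTeeggSs=8 TTeeggss=4 TtEEGgSS=4 TtEEGgSs=8 TtEEGgss=4 TtEEggSS=4 TtEEggSs=8 TtEEggss=4 TtEeGgSS=8 TtEeGgSs=16 TtEeGgss=8 TtEeggSS=8 TtEeggSs=16 TtEeggss=8 TteeGgSS=4 TteeGgSs=8 TteeGgss=4 TteeggSS=4 TteeggSs=8 Tteeggss=4
TteeggSS hits 4/256; gcd=4; 4÷4/256÷4 = 1/64

P(TteeggSS) = 1/64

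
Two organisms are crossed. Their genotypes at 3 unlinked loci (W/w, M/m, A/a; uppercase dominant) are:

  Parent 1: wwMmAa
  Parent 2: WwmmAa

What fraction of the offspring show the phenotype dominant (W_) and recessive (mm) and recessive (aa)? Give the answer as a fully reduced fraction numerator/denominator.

P(W_ mm aa) = 1/16

wwMmAa gametes: wMA×2, wMa×2, wmA×2, wma×2
WwmmAa gametes: WmA×2, Wma×2, wmA×2, wma×2
wwMmAa×WwmmAa grid (8·8=64): WwMmAA=4 WwMmAa=8 WwMmaa=4 WwmmAA=4 WwmmAa=8 Wwmmaa=4 wwMmAA=4 wwMmAa=8 wwMmaa=4 wwmmAA=4 wwmmAa=8 wwmmaa=4
W_ mm aa hits 4/64; gcd=4; 4÷4/64÷4 = 1/16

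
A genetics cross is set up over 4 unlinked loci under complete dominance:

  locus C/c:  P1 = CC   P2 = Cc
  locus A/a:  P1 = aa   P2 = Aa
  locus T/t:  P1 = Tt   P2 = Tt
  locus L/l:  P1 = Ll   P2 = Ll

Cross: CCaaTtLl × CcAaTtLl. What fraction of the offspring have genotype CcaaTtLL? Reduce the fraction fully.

CCaaTtLl gametes: CaTL×4, CaTl×4, CatL×4, Catl×4
CcAaTtLl gametes: CATL×1, CATl×1, CAtL×1, CAtl×1, CaTL×1, CaTl×1, CatL×1, Catl×1, cATL×1, cATl×1, cAtL×1, cAtl×1, caTL×1, caTl×1, catL×1, catl×1
CCaaTtLl×CcAaTtLl grid (16·16=256): CCAaTTLL=4 CCAaTTLl=8 CCAaTTll=4 CCAaTtLL=8 CCAaTtLl=16 CCAaTtll=8 CCAattLL=4 CCAattLl=8 CCAattll=4 CCaaTTLL=4 CCaaTTLl=8 CCaaTTll=4 CCaaTtLL=8 CCaaTtLl=16 CCaaTtll=8 CCaattLL=4 CCaattLl=8 CCaattll=4 CcAaTTLL=4 CcAaTTLl=8 CcAaTTll=4 CcAaTtLL=8 CcAaTtLl=16 CcAaTtll=8 CcAattLL=4 CcAattLl=8 CcAattll=4 CcaaTTLL=4 CcaaTTLl=8 CcaaTTll=4 CcaaTtLL=8 CcaaTtLl=16 CcaaTtll=8 CcaattLL=4 CcaattLl=8 Ccaattll=4
CcaaTtLL hits 8/256; gcd=8; 8÷8/256÷8 = 1/32

P(CcaaTtLL) = 1/32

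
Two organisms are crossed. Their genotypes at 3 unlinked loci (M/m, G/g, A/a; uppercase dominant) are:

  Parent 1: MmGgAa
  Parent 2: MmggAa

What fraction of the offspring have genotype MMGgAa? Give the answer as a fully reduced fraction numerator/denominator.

MmGgAa gametes: MGA×1, MGa×1, MgA×1, Mga×1, mGA×1, mGa×1, mgA×1, mga×1
MmggAa gametes: MgA×2, Mga×2, mgA×2, mga×2
MmGgAa×MmggAa grid (8·8=64): MMGgAA=2 MMGgAa=4 MMGgaa=2 MMggAA=2 MMggAa=4 MMggaa=2 MmGgAA=4 MmGgAa=8 MmGgaa=4 MmggAA=4 MmggAa=8 Mmggaa=4 mmGgAA=2 mmGgAa=4 mmGgaa=2 mmggAA=2 mmggAa=4 mmggaa=2
MMGgAa hits 4/64; gcd=4; 4÷4/64÷4 = 1/16

P(MMGgAa) = 1/16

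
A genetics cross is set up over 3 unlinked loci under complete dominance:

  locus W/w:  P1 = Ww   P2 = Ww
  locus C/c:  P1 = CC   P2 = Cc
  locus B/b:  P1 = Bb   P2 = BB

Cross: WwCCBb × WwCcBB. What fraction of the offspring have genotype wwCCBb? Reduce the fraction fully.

WwCCBb gametes: WCB×2, WCb×2, wCB×2, wCb×2
WwCcBB gametes: WCB×2, WcB×2, wCB×2, wcB×2
WwCCBb×WwCcBB grid (8·8=64): WWCCBB=4 WWCCBb=4 WWCcBB=4 WWCcBb=4 WwCCBB=8 WwCCBb=8 WwCcBB=8 WwCcBb=8 wwCCBB=4 wwCCBb=4 wwCcBB=4 wwCcBb=4
wwCCBb hits 4/64; gcd=4; 4÷4/64÷4 = 1/16

P(wwCCBb) = 1/16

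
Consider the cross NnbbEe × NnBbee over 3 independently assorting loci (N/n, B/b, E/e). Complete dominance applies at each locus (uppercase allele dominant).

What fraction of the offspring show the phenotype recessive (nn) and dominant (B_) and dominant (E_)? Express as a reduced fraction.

NnbbEe gametes: NbE×2, Nbe×2, nbE×2, nbe×2
NnBbee gametes: NBe×2, Nbe×2, nBe×2, nbe×2
NnbbEe×NnBbee grid (8·8=64): NNBbEe=4 NNBbee=4 NNbbEe=4 NNbbee=4 NnBbEe=8 NnBbee=8 NnbbEe=8 Nnbbee=8 nnBbEe=4 nnBbee=4 nnbbEe=4 nnbbee=4
nn B_ E_ hits 4/64; gcd=4; 4÷4/64÷4 = 1/16

P(nn B_ E_) = 1/16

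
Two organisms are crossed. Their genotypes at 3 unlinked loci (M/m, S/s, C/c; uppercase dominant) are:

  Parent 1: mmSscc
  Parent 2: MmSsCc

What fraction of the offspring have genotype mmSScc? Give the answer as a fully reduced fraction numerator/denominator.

mmSscc gametes: mSc×4, msc×4
MmSsCc gametes: MSC×1, MSc×1, MsC×1, Msc×1, mSC×1, mSc×1, msC×1, msc×1
mmSscc×MmSsCc grid (8·8=64): MmSSCc=4 MmSScc=4 MmSsCc=8 MmSscc=8 MmssCc=4 Mmsscc=4 mmSSCc=4 mmSScc=4 mmSsCc=8 mmSscc=8 mmssCc=4 mmsscc=4
mmSScc hits 4/64; gcd=4; 4÷4/64÷4 = 1/16

P(mmSScc) = 1/16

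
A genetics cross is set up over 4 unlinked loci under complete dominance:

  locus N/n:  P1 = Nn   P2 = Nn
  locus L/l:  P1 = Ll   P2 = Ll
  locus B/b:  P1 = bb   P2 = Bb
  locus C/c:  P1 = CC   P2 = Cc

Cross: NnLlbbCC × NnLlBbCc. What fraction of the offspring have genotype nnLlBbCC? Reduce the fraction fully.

P(nnLlBbCC) = 1/32

NnLlbbCC gametes: NLbC×4, NlbC×4, nLbC×4, nlbC×4
NnLlBbCc gametes: NLBC×1, NLBc×1, NLbC×1, NLbc×1, NlBC×1, NlBc×1, NlbC×1, Nlbc×1, nLBC×1, nLBc×1, nLbC×1, nLbc×1, nlBC×1, nlBc×1, nlbC×1, nlbc×1
NnLlbbCC×NnLlBbCc grid (16·16=256): NNLLBbCC=4 NNLLBbCc=4 NNLLbbCC=4 NNLLbbCc=4 NNLlBbCC=8 NNLlBbCc=8 NNLlbbCC=8 NNLlbbCc=8 NNllBbCC=4 NNllBbCc=4 NNllbbCC=4 NNllbbCc=4 NnLLBbCC=8 NnLLBbCc=8 NnLLbbCC=8 NnLLbbCc=8 NnLlBbCC=16 NnLlBbCc=16 NnLlbbCC=16 NnLlbbCc=16 NnllBbCC=8 NnllBbCc=8 NnllbbCC=8 NnllbbCc=8 nnLLBbCC=4 nnLLBbCc=4 nnLLbbCC=4 nnLLbbCc=4 nnLlBbCC=8 nnLlBbCc=8 nnLlbbCC=8 nnLlbbCc=8 nnllBbCC=4 nnllBbCc=4 nnllbbCC=4 nnllbbCc=4
nnLlBbCC hits 8/256; gcd=8; 8÷8/256÷8 = 1/32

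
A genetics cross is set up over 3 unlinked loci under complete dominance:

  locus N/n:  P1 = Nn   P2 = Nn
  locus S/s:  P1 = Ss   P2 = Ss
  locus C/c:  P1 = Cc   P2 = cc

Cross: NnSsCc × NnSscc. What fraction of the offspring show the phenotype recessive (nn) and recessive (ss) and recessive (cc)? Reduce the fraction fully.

NnSsCc gametes: NSC×1, NSc×1, NsC×1, Nsc×1, nSC×1, nSc×1, nsC×1, nsc×1
NnSscc gametes: NSc×2, Nsc×2, nSc×2, nsc×2
NnSsCc×NnSscc grid (8·8=64): NNSSCc=2 NNSScc=2 NNSsCc=4 NNSscc=4 NNssCc=2 NNsscc=2 NnSSCc=4 NnSScc=4 NnSsCc=8 NnSscc=8 NnssCc=4 Nnsscc=4 nnSSCc=2 nnSScc=2 nnSsCc=4 nnSscc=4 nnssCc=2 nnsscc=2
nn ss cc hits 2/64; gcd=2; 2÷2/64÷2 = 1/32

P(nn ss cc) = 1/32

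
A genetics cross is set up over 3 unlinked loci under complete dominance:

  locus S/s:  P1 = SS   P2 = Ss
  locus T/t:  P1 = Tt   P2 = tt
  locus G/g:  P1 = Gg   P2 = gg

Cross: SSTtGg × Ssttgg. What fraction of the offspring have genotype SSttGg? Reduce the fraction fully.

SSTtGg gametes: STG×2, STg×2, StG×2, Stg×2
Ssttgg gametes: Stg×4, stg×4
SSTtGg×Ssttgg grid (8·8=64): SSTtGg=8 SSTtgg=8 SSttGg=8 SSttgg=8 SsTtGg=8 SsTtgg=8 SsttGg=8 Ssttgg=8
SSttGg hits 8/64; gcd=8; 8÷8/64÷8 = 1/8

P(SSttGg) = 1/8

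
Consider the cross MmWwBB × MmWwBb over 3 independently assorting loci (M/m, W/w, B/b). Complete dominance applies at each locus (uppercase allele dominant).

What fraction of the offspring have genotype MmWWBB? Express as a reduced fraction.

MmWwBB gametes: MWB×2, MwB×2, mWB×2, mwB×2
MmWwBb gametes: MWB×1, MWb×1, MwB×1, Mwb×1, mWB×1, mWb×1, mwB×1, mwb×1
MmWwBB×MmWwBb grid (8·8=64): MMWWBB=2 MMWWBb=2 MMWwBB=4 MMWwBb=4 MMwwBB=2 MMwwBb=2 MmWWBB=4 MmWWBb=4 MmWwBB=8 MmWwBb=8 MmwwBB=4 MmwwBb=4 mmWWBB=2 mmWWBb=2 mmWwBB=4 mmWwBb=4 mmwwBB=2 mmwwBb=2
MmWWBB hits 4/64; gcd=4; 4÷4/64÷4 = 1/16

P(MmWWBB) = 1/16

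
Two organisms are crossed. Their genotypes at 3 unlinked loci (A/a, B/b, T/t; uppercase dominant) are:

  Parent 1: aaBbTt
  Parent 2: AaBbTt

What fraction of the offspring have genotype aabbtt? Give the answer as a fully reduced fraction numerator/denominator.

P(aabbtt) = 1/32

aaBbTt gametes: aBT×2, aBt×2, abT×2, abt×2
AaBbTt gametes: ABT×1, ABt×1, AbT×1, Abt×1, aBT×1, aBt×1, abT×1, abt×1
aaBbTt×AaBbTt grid (8·8=64): AaBBTT=2 AaBBTt=4 AaBBtt=2 AaBbTT=4 AaBbTt=8 AaBbtt=4 AabbTT=2 AabbTt=4 Aabbtt=2 aaBBTT=2 aaBBTt=4 aaBBtt=2 aaBbTT=4 aaBbTt=8 aaBbtt=4 aabbTT=2 aabbTt=4 aabbtt=2
aabbtt hits 2/64; gcd=2; 2÷2/64÷2 = 1/32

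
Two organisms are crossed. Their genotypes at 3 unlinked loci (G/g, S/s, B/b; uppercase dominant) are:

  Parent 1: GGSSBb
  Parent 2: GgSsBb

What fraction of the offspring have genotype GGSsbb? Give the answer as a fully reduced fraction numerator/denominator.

P(GGSsbb) = 1/16

GGSSBb gametes: GSB×4, GSb×4
GgSsBb gametes: GSB×1, GSb×1, GsB×1, Gsb×1, gSB×1, gSb×1, gsB×1, gsb×1
GGSSBb×GgSsBb grid (8·8=64): GGSSBB=4 GGSSBb=8 GGSSbb=4 GGSsBB=4 GGSsBb=8 GGSsbb=4 GgSSBB=4 GgSSBb=8 GgSSbb=4 GgSsBB=4 GgSsBb=8 GgSsbb=4
GGSsbb hits 4/64; gcd=4; 4÷4/64÷4 = 1/16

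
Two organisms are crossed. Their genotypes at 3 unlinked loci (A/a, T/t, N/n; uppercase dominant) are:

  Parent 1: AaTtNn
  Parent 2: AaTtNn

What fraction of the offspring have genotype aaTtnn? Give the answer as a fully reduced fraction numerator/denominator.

AaTtNn gametes: ATN×1, ATn×1, AtN×1, Atn×1, aTN×1, aTn×1, atN×1, atn×1
AaTtNn gametes: ATN×1, ATn×1, AtN×1, Atn×1, aTN×1, aTn×1, atN×1, atn×1
AaTtNn×AaTtNn grid (8·8=64): AATTNN=1 AATTNn=2 AATTnn=1 AATtNN=2 AATtNn=4 AATtnn=2 AAttNN=1 AAttNn=2 AAttnn=1 AaTTNN=2 AaTTNn=4 AaTTnn=2 AaTtNN=4 AaTtNn=8 AaTtnn=4 AattNN=2 AattNn=4 Aattnn=2 aaTTNN=1 aaTTNn=2 aaTTnn=1 aaTtNN=2 aaTtNn=4 aaTtnn=2 aattNN=1 aattNn=2 aattnn=1
aaTtnn hits 2/64; gcd=2; 2÷2/64÷2 = 1/32

P(aaTtnn) = 1/32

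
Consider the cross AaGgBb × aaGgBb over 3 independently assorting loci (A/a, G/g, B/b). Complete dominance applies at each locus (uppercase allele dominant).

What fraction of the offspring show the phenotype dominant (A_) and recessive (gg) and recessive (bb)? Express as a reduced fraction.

AaGgBb gametes: AGB×1, AGb×1, AgB×1, Agb×1, aGB×1, aGb×1, agB×1, agb×1
aaGgBb gametes: aGB×2, aGb×2, agB×2, agb×2
AaGgBb×aaGgBb grid (8·8=64): AaGGBB=2 AaGGBb=4 AaGGbb=2 AaGgBB=4 AaGgBb=8 AaGgbb=4 AaggBB=2 AaggBb=4 Aaggbb=2 aaGGBB=2 aaGGBb=4 aaGGbb=2 aaGgBB=4 aaGgBb=8 aaGgbb=4 aaggBB=2 aaggBb=4 aaggbb=2
A_ gg bb hits 2/64; gcd=2; 2÷2/64÷2 = 1/32

P(A_ gg bb) = 1/32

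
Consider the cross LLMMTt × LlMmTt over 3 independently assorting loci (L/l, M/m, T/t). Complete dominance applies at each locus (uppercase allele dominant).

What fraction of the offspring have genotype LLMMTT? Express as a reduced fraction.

LLMMTt gametes: LMT×4, LMt×4
LlMmTt gametes: LMT×1, LMt×1, LmT×1, Lmt×1, lMT×1, lMt×1, lmT×1, lmt×1
LLMMTt×LlMmTt grid (8·8=64): LLMMTT=4 LLMMTt=8 LLMMtt=4 LLMmTT=4 LLMmTt=8 LLMmtt=4 LlMMTT=4 LlMMTt=8 LlMMtt=4 LlMmTT=4 LlMmTt=8 LlMmtt=4
LLMMTT hits 4/64; gcd=4; 4÷4/64÷4 = 1/16

P(LLMMTT) = 1/16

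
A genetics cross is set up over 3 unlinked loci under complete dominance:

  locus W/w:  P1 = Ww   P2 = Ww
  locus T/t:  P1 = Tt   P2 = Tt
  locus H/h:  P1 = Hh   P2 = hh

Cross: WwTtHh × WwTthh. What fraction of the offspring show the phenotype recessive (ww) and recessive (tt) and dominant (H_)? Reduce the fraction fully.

P(ww tt H_) = 1/32

WwTtHh gametes: WTH×1, WTh×1, WtH×1, Wth×1, wTH×1, wTh×1, wtH×1, wth×1
WwTthh gametes: WTh×2, Wth×2, wTh×2, wth×2
WwTtHh×WwTthh grid (8·8=64): WWTTHh=2 WWTThh=2 WWTtHh=4 WWTthh=4 WWttHh=2 WWtthh=2 WwTTHh=4 WwTThh=4 WwTtHh=8 WwTthh=8 WwttHh=4 Wwtthh=4 wwTTHh=2 wwTThh=2 wwTtHh=4 wwTthh=4 wwttHh=2 wwtthh=2
ww tt H_ hits 2/64; gcd=2; 2÷2/64÷2 = 1/32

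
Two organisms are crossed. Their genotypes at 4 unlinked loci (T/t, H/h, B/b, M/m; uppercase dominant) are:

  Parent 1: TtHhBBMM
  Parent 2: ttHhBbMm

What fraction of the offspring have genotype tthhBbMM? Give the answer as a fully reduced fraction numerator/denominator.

TtHhBBMM gametes: THBM×4, ThBM×4, tHBM×4, thBM×4
ttHhBbMm gametes: tHBM×2, tHBm×2, tHbM×2, tHbm×2, thBM×2, thBm×2, thbM×2, thbm×2
TtHhBBMM×ttHhBbMm grid (16·16=256): TtHHBBMM=8 TtHHBBMm=8 TtHHBbMM=8 TtHHBbMm=8 TtHhBBMM=16 TtHhBBMm=16 TtHhBbMM=16 TtHhBbMm=16 TthhBBMM=8 TthhBBMm=8 TthhBbMM=8 TthhBbMm=8 ttHHBBMM=8 ttHHBBMm=8 ttHHBbMM=8 ttHHBbMm=8 ttHhBBMM=16 ttHhBBMm=16 ttHhBbMM=16 ttHhBbMm=16 tthhBBMM=8 tthhBBMm=8 tthhBbMM=8 tthhBbMm=8
tthhBbMM hits 8/256; gcd=8; 8÷8/256÷8 = 1/32

P(tthhBbMM) = 1/32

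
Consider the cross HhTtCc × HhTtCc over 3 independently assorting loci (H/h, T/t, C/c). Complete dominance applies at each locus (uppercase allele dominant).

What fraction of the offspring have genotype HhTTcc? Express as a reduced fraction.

P(HhTTcc) = 1/32

HhTtCc gametes: HTC×1, HTc×1, HtC×1, Htc×1, hTC×1, hTc×1, htC×1, htc×1
HhTtCc gametes: HTC×1, HTc×1, HtC×1, Htc×1, hTC×1, hTc×1, htC×1, htc×1
HhTtCc×HhTtCc grid (8·8=64): HHTTCC=1 HHTTCc=2 HHTTcc=1 HHTtCC=2 HHTtCc=4 HHTtcc=2 HHttCC=1 HHttCc=2 HHttcc=1 HhTTCC=2 HhTTCc=4 HhTTcc=2 HhTtCC=4 HhTtCc=8 HhTtcc=4 HhttCC=2 HhttCc=4 Hhttcc=2 hhTTCC=1 hhTTCc=2 hhTTcc=1 hhTtCC=2 hhTtCc=4 hhTtcc=2 hhttCC=1 hhttCc=2 hhttcc=1
HhTTcc hits 2/64; gcd=2; 2÷2/64÷2 = 1/32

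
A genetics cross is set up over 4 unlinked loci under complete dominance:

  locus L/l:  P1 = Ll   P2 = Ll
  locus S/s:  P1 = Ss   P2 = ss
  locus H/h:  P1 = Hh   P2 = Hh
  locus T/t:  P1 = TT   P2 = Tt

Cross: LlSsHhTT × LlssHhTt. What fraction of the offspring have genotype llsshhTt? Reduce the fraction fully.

P(llsshhTt) = 1/64

LlSsHhTT gametes: LSHT×2, LShT×2, LsHT×2, LshT×2, lSHT×2, lShT×2, lsHT×2, lshT×2
LlssHhTt gametes: LsHT×2, LsHt×2, LshT×2, Lsht×2, lsHT×2, lsHt×2, lshT×2, lsht×2
LlSsHhTT×LlssHhTt grid (16·16=256): LLSsHHTT=4 LLSsHHTt=4 LLSsHhTT=8 LLSsHhTt=8 LLSshhTT=4 LLSshhTt=4 LLssHHTT=4 LLssHHTt=4 LLssHhTT=8 LLssHhTt=8 LLsshhTT=4 LLsshhTt=4 LlSsHHTT=8 LlSsHHTt=8 LlSsHhTT=16 LlSsHhTt=16 LlSshhTT=8 LlSshhTt=8 LlssHHTT=8 LlssHHTt=8 LlssHhTT=16 LlssHhTt=16 LlsshhTT=8 LlsshhTt=8 llSsHHTT=4 llSsHHTt=4 llSsHhTT=8 llSsHhTt=8 llSshhTT=4 llSshhTt=4 llssHHTT=4 llssHHTt=4 llssHhTT=8 llssHhTt=8 llsshhTT=4 llsshhTt=4
llsshhTt hits 4/256; gcd=4; 4÷4/256÷4 = 1/64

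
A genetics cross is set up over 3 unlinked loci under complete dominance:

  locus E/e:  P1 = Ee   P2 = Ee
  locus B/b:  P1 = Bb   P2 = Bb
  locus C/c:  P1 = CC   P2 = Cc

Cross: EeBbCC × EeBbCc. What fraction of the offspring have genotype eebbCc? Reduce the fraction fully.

P(eebbCc) = 1/32

EeBbCC gametes: EBC×2, EbC×2, eBC×2, ebC×2
EeBbCc gametes: EBC×1, EBc×1, EbC×1, Ebc×1, eBC×1, eBc×1, ebC×1, ebc×1
EeBbCC×EeBbCc grid (8·8=64): EEBBCC=2 EEBBCc=2 EEBbCC=4 EEBbCc=4 EEbbCC=2 EEbbCc=2 EeBBCC=4 EeBBCc=4 EeBbCC=8 EeBbCc=8 EebbCC=4 EebbCc=4 eeBBCC=2 eeBBCc=2 eeBbCC=4 eeBbCc=4 eebbCC=2 eebbCc=2
eebbCc hits 2/64; gcd=2; 2÷2/64÷2 = 1/32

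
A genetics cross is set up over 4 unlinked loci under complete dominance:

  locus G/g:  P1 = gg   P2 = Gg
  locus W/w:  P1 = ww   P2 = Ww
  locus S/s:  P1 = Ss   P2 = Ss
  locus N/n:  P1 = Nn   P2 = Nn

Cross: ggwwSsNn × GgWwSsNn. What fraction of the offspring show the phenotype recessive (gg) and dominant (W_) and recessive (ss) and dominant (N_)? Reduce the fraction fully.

P(gg W_ ss N_) = 3/64

ggwwSsNn gametes: gwSN×4, gwSn×4, gwsN×4, gwsn×4
GgWwSsNn gametes: GWSN×1, GWSn×1, GWsN×1, GWsn×1, GwSN×1, GwSn×1, GwsN×1, Gwsn×1, gWSN×1, gWSn×1, gWsN×1, gWsn×1, gwSN×1, gwSn×1, gwsN×1, gwsn×1
ggwwSsNn×GgWwSsNn grid (16·16=256): GgWwSSNN=4 GgWwSSNn=8 GgWwSSnn=4 GgWwSsNN=8 GgWwSsNn=16 GgWwSsnn=8 GgWwssNN=4 GgWwssNn=8 GgWwssnn=4 GgwwSSNN=4 GgwwSSNn=8 GgwwSSnn=4 GgwwSsNN=8 GgwwSsNn=16 GgwwSsnn=8 GgwwssNN=4 GgwwssNn=8 Ggwwssnn=4 ggWwSSNN=4 ggWwSSNn=8 ggWwSSnn=4 ggWwSsNN=8 ggWwSsNn=16 ggWwSsnn=8 ggWwssNN=4 ggWwssNn=8 ggWwssnn=4 ggwwSSNN=4 ggwwSSNn=8 ggwwSSnn=4 ggwwSsNN=8 ggwwSsNn=16 ggwwSsnn=8 ggwwssNN=4 ggwwssNn=8 ggwwssnn=4
gg W_ ss N_ hits 12/256; gcd=4; 12÷4/256÷4 = 3/64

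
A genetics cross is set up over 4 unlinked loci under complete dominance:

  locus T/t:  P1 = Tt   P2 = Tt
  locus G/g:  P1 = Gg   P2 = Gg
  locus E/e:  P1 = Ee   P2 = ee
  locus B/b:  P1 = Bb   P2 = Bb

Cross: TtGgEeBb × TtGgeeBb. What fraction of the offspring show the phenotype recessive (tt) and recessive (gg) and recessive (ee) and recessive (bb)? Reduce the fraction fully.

P(tt gg ee bb) = 1/128

TtGgEeBb gametes: TGEB×1, TGEb×1, TGeB×1, TGeb×1, TgEB×1, TgEb×1, TgeB×1, Tgeb×1, tGEB×1, tGEb×1, tGeB×1, tGeb×1, tgEB×1, tgEb×1, tgeB×1, tgeb×1
TtGgeeBb gametes: TGeB×2, TGeb×2, TgeB×2, Tgeb×2, tGeB×2, tGeb×2, tgeB×2, tgeb×2
TtGgEeBb×TtGgeeBb grid (16·16=256): TTGGEeBB=2 TTGGEeBb=4 TTGGEebb=2 TTGGeeBB=2 TTGGeeBb=4 TTGGeebb=2 TTGgEeBB=4 TTGgEeBb=8 TTGgEebb=4 TTGgeeBB=4 TTGgeeBb=8 TTGgeebb=4 TTggEeBB=2 TTggEeBb=4 TTggEebb=2 TTggeeBB=2 TTggeeBb=4 TTggeebb=2 TtGGEeBB=4 TtGGEeBb=8 TtGGEebb=4 TtGGeeBB=4 TtGGeeBb=8 TtGGeebb=4 TtGgEeBB=8 TtGgEeBb=16 TtGgEebb=8 TtGgeeBB=8 TtGgeeBb=16 TtGgeebb=8 TtggEeBB=4 TtggEeBb=8 TtggEebb=4 TtggeeBB=4 TtggeeBb=8 Ttggeebb=4 ttGGEeBB=2 ttGGEeBb=4 ttGGEebb=2 ttGGeeBB=2 ttGGeeBb=4 ttGGeebb=2 ttGgEeBB=4 ttGgEeBb=8 ttGgEebb=4 ttGgeeBB=4 ttGgeeBb=8 ttGgeebb=4 ttggEeBB=2 ttggEeBb=4 ttggEebb=2 ttggeeBB=2 ttggeeBb=4 ttggeebb=2
tt gg ee bb hits 2/256; gcd=2; 2÷2/256÷2 = 1/128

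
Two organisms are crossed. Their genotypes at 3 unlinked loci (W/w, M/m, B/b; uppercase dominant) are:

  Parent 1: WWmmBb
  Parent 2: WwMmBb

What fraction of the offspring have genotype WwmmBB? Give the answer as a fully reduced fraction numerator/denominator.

P(WwmmBB) = 1/16

WWmmBb gametes: WmB×4, Wmb×4
WwMmBb gametes: WMB×1, WMb×1, WmB×1, Wmb×1, wMB×1, wMb×1, wmB×1, wmb×1
WWmmBb×WwMmBb grid (8·8=64): WWMmBB=4 WWMmBb=8 WWMmbb=4 WWmmBB=4 WWmmBb=8 WWmmbb=4 WwMmBB=4 WwMmBb=8 WwMmbb=4 WwmmBB=4 WwmmBb=8 Wwmmbb=4
WwmmBB hits 4/64; gcd=4; 4÷4/64÷4 = 1/16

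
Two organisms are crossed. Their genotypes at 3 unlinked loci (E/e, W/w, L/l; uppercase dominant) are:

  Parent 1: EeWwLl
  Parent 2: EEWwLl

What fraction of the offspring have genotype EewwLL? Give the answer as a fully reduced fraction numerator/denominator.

EeWwLl gametes: EWL×1, EWl×1, EwL×1, Ewl×1, eWL×1, eWl×1, ewL×1, ewl×1
EEWwLl gametes: EWL×2, EWl×2, EwL×2, Ewl×2
EeWwLl×EEWwLl grid (8·8=64): EEWWLL=2 EEWWLl=4 EEWWll=2 EEWwLL=4 EEWwLl=8 EEWwll=4 EEwwLL=2 EEwwLl=4 EEwwll=2 EeWWLL=2 EeWWLl=4 EeWWll=2 EeWwLL=4 EeWwLl=8 EeWwll=4 EewwLL=2 EewwLl=4 Eewwll=2
EewwLL hits 2/64; gcd=2; 2÷2/64÷2 = 1/32

P(EewwLL) = 1/32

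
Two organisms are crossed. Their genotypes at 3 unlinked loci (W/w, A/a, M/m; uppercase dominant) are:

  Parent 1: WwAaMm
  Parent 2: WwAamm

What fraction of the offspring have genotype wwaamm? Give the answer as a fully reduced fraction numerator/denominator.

P(wwaamm) = 1/32

WwAaMm gametes: WAM×1, WAm×1, WaM×1, Wam×1, wAM×1, wAm×1, waM×1, wam×1
WwAamm gametes: WAm×2, Wam×2, wAm×2, wam×2
WwAaMm×WwAamm grid (8·8=64): WWAAMm=2 WWAAmm=2 WWAaMm=4 WWAamm=4 WWaaMm=2 WWaamm=2 WwAAMm=4 WwAAmm=4 WwAaMm=8 WwAamm=8 WwaaMm=4 Wwaamm=4 wwAAMm=2 wwAAmm=2 wwAaMm=4 wwAamm=4 wwaaMm=2 wwaamm=2
wwaamm hits 2/64; gcd=2; 2÷2/64÷2 = 1/32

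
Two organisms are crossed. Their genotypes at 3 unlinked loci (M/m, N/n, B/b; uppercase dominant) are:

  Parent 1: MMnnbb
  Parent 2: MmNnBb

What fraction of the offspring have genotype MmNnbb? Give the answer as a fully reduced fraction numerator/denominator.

MMnnbb gametes: Mnb×8
MmNnBb gametes: MNB×1, MNb×1, MnB×1, Mnb×1, mNB×1, mNb×1, mnB×1, mnb×1
MMnnbb×MmNnBb grid (8·8=64): MMNnBb=8 MMNnbb=8 MMnnBb=8 MMnnbb=8 MmNnBb=8 MmNnbb=8 MmnnBb=8 Mmnnbb=8
MmNnbb hits 8/64; gcd=8; 8÷8/64÷8 = 1/8

P(MmNnbb) = 1/8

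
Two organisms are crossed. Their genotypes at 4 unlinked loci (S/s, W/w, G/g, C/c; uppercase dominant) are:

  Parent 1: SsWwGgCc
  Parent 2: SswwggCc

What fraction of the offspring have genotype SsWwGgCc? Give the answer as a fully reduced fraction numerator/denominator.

SsWwGgCc gametes: SWGC×1, SWGc×1, SWgC×1, SWgc×1, SwGC×1, SwGc×1, SwgC×1, Swgc×1, sWGC×1, sWGc×1, sWgC×1, sWgc×1, swGC×1, swGc×1, swgC×1, swgc×1
SswwggCc gametes: SwgC×4, Swgc×4, swgC×4, swgc×4
SsWwGgCc×SswwggCc grid (16·16=256): SSWwGgCC=4 SSWwGgCc=8 SSWwGgcc=4 SSWwggCC=4 SSWwggCc=8 SSWwggcc=4 SSwwGgCC=4 SSwwGgCc=8 SSwwGgcc=4 SSwwggCC=4 SSwwggCc=8 SSwwggcc=4 SsWwGgCC=8 SsWwGgCc=16 SsWwGgcc=8 SsWwggCC=8 SsWwggCc=16 SsWwggcc=8 SswwGgCC=8 SswwGgCc=16 SswwGgcc=8 SswwggCC=8 SswwggCc=16 Sswwggcc=8 ssWwGgCC=4 ssWwGgCc=8 ssWwGgcc=4 ssWwggCC=4 ssWwggCc=8 ssWwggcc=4 sswwGgCC=4 sswwGgCc=8 sswwGgcc=4 sswwggCC=4 sswwggCc=8 sswwggcc=4
SsWwGgCc hits 16/256; gcd=16; 16÷16/256÷16 = 1/16

P(SsWwGgCc) = 1/16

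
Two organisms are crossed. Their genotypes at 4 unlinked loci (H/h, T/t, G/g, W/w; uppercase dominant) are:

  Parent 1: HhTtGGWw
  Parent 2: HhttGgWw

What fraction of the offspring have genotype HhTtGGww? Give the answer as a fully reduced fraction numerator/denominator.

P(HhTtGGww) = 1/32

HhTtGGWw gametes: HTGW×2, HTGw×2, HtGW×2, HtGw×2, hTGW×2, hTGw×2, htGW×2, htGw×2
HhttGgWw gametes: HtGW×2, HtGw×2, HtgW×2, Htgw×2, htGW×2, htGw×2, htgW×2, htgw×2
HhTtGGWw×HhttGgWw grid (16·16=256): HHTtGGWW=4 HHTtGGWw=8 HHTtGGww=4 HHTtGgWW=4 HHTtGgWw=8 HHTtGgww=4 HHttGGWW=4 HHttGGWw=8 HHttGGww=4 HHttGgWW=4 HHttGgWw=8 HHttGgww=4 HhTtGGWW=8 HhTtGGWw=16 HhTtGGww=8 HhTtGgWW=8 HhTtGgWw=16 HhTtGgww=8 HhttGGWW=8 HhttGGWw=16 HhttGGww=8 HhttGgWW=8 HhttGgWw=16 HhttGgww=8 hhTtGGWW=4 hhTtGGWw=8 hhTtGGww=4 hhTtGgWW=4 hhTtGgWw=8 hhTtGgww=4 hhttGGWW=4 hhttGGWw=8 hhttGGww=4 hhttGgWW=4 hhttGgWw=8 hhttGgww=4
HhTtGGww hits 8/256; gcd=8; 8÷8/256÷8 = 1/32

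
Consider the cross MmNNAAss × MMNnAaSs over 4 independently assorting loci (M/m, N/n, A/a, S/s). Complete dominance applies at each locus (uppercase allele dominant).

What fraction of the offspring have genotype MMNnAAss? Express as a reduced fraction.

P(MMNnAAss) = 1/16

MmNNAAss gametes: MNAs×8, mNAs×8
MMNnAaSs gametes: MNAS×2, MNAs×2, MNaS×2, MNas×2, MnAS×2, MnAs×2, MnaS×2, Mnas×2
MmNNAAss×MMNnAaSs grid (16·16=256): MMNNAASs=16 MMNNAAss=16 MMNNAaSs=16 MMNNAass=16 MMNnAASs=16 MMNnAAss=16 MMNnAaSs=16 MMNnAass=16 MmNNAASs=16 MmNNAAss=16 MmNNAaSs=16 MmNNAass=16 MmNnAASs=16 MmNnAAss=16 MmNnAaSs=16 MmNnAass=16
MMNnAAss hits 16/256; gcd=16; 16÷16/256÷16 = 1/16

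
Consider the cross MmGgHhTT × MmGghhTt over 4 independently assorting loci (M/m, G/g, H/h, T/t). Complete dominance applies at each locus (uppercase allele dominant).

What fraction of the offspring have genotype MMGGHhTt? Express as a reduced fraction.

MmGgHhTT gametes: MGHT×2, MGhT×2, MgHT×2, MghT×2, mGHT×2, mGhT×2, mgHT×2, mghT×2
MmGghhTt gametes: MGhT×2, MGht×2, MghT×2, Mght×2, mGhT×2, mGht×2, mghT×2, mght×2
MmGgHhTT×MmGghhTt grid (16·16=256): MMGGHhTT=4 MMGGHhTt=4 MMGGhhTT=4 MMGGhhTt=4 MMGgHhTT=8 MMGgHhTt=8 MMGghhTT=8 MMGghhTt=8 MMggHhTT=4 MMggHhTt=4 MMgghhTT=4 MMgghhTt=4 MmGGHhTT=8 MmGGHhTt=8 MmGGhhTT=8 MmGGhhTt=8 MmGgHhTT=16 MmGgHhTt=16 MmGghhTT=16 MmGghhTt=16 MmggHhTT=8 MmggHhTt=8 MmgghhTT=8 MmgghhTt=8 mmGGHhTT=4 mmGGHhTt=4 mmGGhhTT=4 mmGGhhTt=4 mmGgHhTT=8 mmGgHhTt=8 mmGghhTT=8 mmGghhTt=8 mmggHhTT=4 mmggHhTt=4 mmgghhTT=4 mmgghhTt=4
MMGGHhTt hits 4/256; gcd=4; 4÷4/256÷4 = 1/64

P(MMGGHhTt) = 1/64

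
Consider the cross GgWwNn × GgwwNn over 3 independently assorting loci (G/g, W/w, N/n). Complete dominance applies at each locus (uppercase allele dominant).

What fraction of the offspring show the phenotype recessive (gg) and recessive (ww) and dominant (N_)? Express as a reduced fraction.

P(gg ww N_) = 3/32

GgWwNn gametes: GWN×1, GWn×1, GwN×1, Gwn×1, gWN×1, gWn×1, gwN×1, gwn×1
GgwwNn gametes: GwN×2, Gwn×2, gwN×2, gwn×2
GgWwNn×GgwwNn grid (8·8=64): GGWwNN=2 GGWwNn=4 GGWwnn=2 GGwwNN=2 GGwwNn=4 GGwwnn=2 GgWwNN=4 GgWwNn=8 GgWwnn=4 GgwwNN=4 GgwwNn=8 Ggwwnn=4 ggWwNN=2 ggWwNn=4 ggWwnn=2 ggwwNN=2 ggwwNn=4 ggwwnn=2
gg ww N_ hits 6/64; gcd=2; 6÷2/64÷2 = 3/32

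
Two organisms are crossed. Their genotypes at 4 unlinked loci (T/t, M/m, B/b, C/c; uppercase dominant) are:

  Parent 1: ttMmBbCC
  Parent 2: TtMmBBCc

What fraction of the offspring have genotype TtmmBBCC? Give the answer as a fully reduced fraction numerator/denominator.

ttMmBbCC gametes: tMBC×4, tMbC×4, tmBC×4, tmbC×4
TtMmBBCc gametes: TMBC×2, TMBc×2, TmBC×2, TmBc×2, tMBC×2, tMBc×2, tmBC×2, tmBc×2
ttMmBbCC×TtMmBBCc grid (16·16=256): TtMMBBCC=8 TtMMBBCc=8 TtMMBbCC=8 TtMMBbCc=8 TtMmBBCC=16 TtMmBBCc=16 TtMmBbCC=16 TtMmBbCc=16 TtmmBBCC=8 TtmmBBCc=8 TtmmBbCC=8 TtmmBbCc=8 ttMMBBCC=8 ttMMBBCc=8 ttMMBbCC=8 ttMMBbCc=8 ttMmBBCC=16 ttMmBBCc=16 ttMmBbCC=16 ttMmBbCc=16 ttmmBBCC=8 ttmmBBCc=8 ttmmBbCC=8 ttmmBbCc=8
TtmmBBCC hits 8/256; gcd=8; 8÷8/256÷8 = 1/32

P(TtmmBBCC) = 1/32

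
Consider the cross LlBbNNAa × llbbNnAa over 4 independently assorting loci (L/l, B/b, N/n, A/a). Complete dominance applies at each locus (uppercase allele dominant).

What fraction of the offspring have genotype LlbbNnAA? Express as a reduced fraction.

LlBbNNAa gametes: LBNA×2, LBNa×2, LbNA×2, LbNa×2, lBNA×2, lBNa×2, lbNA×2, lbNa×2
llbbNnAa gametes: lbNA×4, lbNa×4, lbnA×4, lbna×4
LlBbNNAa×llbbNnAa grid (16·16=256): LlBbNNAA=8 LlBbNNAa=16 LlBbNNaa=8 LlBbNnAA=8 LlBbNnAa=16 LlBbNnaa=8 LlbbNNAA=8 LlbbNNAa=16 LlbbNNaa=8 LlbbNnAA=8 LlbbNnAa=16 LlbbNnaa=8 llBbNNAA=8 llBbNNAa=16 llBbNNaa=8 llBbNnAA=8 llBbNnAa=16 llBbNnaa=8 llbbNNAA=8 llbbNNAa=16 llbbNNaa=8 llbbNnAA=8 llbbNnAa=16 llbbNnaa=8
LlbbNnAA hits 8/256; gcd=8; 8÷8/256÷8 = 1/32

P(LlbbNnAA) = 1/32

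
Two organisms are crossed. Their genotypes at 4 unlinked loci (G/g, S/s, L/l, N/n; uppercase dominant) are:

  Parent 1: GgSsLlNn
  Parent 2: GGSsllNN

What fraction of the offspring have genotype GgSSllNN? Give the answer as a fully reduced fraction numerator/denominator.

P(GgSSllNN) = 1/32

GgSsLlNn gametes: GSLN×1, GSLn×1, GSlN×1, GSln×1, GsLN×1, GsLn×1, GslN×1, Gsln×1, gSLN×1, gSLn×1, gSlN×1, gSln×1, gsLN×1, gsLn×1, gslN×1, gsln×1
GGSsllNN gametes: GSlN×8, GslN×8
GgSsLlNn×GGSsllNN grid (16·16=256): GGSSLlNN=8 GGSSLlNn=8 GGSSllNN=8 GGSSllNn=8 GGSsLlNN=16 GGSsLlNn=16 GGSsllNN=16 GGSsllNn=16 GGssLlNN=8 GGssLlNn=8 GGssllNN=8 GGssllNn=8 GgSSLlNN=8 GgSSLlNn=8 GgSSllNN=8 GgSSllNn=8 GgSsLlNN=16 GgSsLlNn=16 GgSsllNN=16 GgSsllNn=16 GgssLlNN=8 GgssLlNn=8 GgssllNN=8 GgssllNn=8
GgSSllNN hits 8/256; gcd=8; 8÷8/256÷8 = 1/32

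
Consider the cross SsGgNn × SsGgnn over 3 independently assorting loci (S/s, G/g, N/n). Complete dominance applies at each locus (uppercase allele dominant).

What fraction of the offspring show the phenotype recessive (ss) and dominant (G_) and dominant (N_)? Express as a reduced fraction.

P(ss G_ N_) = 3/32

SsGgNn gametes: SGN×1, SGn×1, SgN×1, Sgn×1, sGN×1, sGn×1, sgN×1, sgn×1
SsGgnn gametes: SGn×2, Sgn×2, sGn×2, sgn×2
SsGgNn×SsGgnn grid (8·8=64): SSGGNn=2 SSGGnn=2 SSGgNn=4 SSGgnn=4 SSggNn=2 SSggnn=2 SsGGNn=4 SsGGnn=4 SsGgNn=8 SsGgnn=8 SsggNn=4 Ssggnn=4 ssGGNn=2 ssGGnn=2 ssGgNn=4 ssGgnn=4 ssggNn=2 ssggnn=2
ss G_ N_ hits 6/64; gcd=2; 6÷2/64÷2 = 3/32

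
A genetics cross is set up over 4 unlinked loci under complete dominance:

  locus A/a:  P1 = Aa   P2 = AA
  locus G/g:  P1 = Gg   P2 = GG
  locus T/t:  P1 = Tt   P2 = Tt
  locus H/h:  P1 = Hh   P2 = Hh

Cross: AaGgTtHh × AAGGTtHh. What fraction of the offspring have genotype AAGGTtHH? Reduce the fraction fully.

AaGgTtHh gametes: AGTH×1, AGTh×1, AGtH×1, AGth×1, AgTH×1, AgTh×1, AgtH×1, Agth×1, aGTH×1, aGTh×1, aGtH×1, aGth×1, agTH×1, agTh×1, agtH×1, agth×1
AAGGTtHh gametes: AGTH×4, AGTh×4, AGtH×4, AGth×4
AaGgTtHh×AAGGTtHh grid (16·16=256): AAGGTTHH=4 AAGGTTHh=8 AAGGTThh=4 AAGGTtHH=8 AAGGTtHh=16 AAGGTthh=8 AAGGttHH=4 AAGGttHh=8 AAGGtthh=4 AAGgTTHH=4 AAGgTTHh=8 AAGgTThh=4 AAGgTtHH=8 AAGgTtHh=16 AAGgTthh=8 AAGgttHH=4 AAGgttHh=8 AAGgtthh=4 AaGGTTHH=4 AaGGTTHh=8 AaGGTThh=4 AaGGTtHH=8 AaGGTtHh=16 AaGGTthh=8 AaGGttHH=4 AaGGttHh=8 AaGGtthh=4 AaGgTTHH=4 AaGgTTHh=8 AaGgTThh=4 AaGgTtHH=8 AaGgTtHh=16 AaGgTthh=8 AaGgttHH=4 AaGgttHh=8 AaGgtthh=4
AAGGTtHH hits 8/256; gcd=8; 8÷8/256÷8 = 1/32

P(AAGGTtHH) = 1/32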